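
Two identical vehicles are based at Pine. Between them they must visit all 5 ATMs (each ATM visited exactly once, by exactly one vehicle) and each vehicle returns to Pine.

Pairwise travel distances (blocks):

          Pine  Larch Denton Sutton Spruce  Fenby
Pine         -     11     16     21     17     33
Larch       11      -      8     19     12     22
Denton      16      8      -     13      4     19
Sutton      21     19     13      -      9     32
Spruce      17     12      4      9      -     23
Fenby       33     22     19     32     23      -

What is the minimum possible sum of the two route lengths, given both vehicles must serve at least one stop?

Minimum combined distance: 108 blocks.

There are 2^4 − 1 = 15 ways to divide the 5 stops into two non-empty groups. For each, the best each vehicle can do is its own shortest tour through its group:
  {Larch} + {Denton, Sutton, Spruce, Fenby}: 22 + 86 = 108
  {Denton} + {Larch, Sutton, Spruce, Fenby}: 32 + 86 = 118
  {Larch, Denton} + {Sutton, Spruce, Fenby}: 35 + 86 = 121
  {Sutton} + {Larch, Denton, Spruce, Fenby}: 42 + 73 = 115
  {Larch, Sutton} + {Denton, Spruce, Fenby}: 51 + 73 = 124
  {Denton, Sutton} + {Larch, Spruce, Fenby}: 50 + 73 = 123
  … (15 splits in total)
Best: vehicle 1 Pine → Larch → Pine = 22; vehicle 2 Pine → Sutton → Spruce → Denton → Fenby → Pine = 86; combined 108.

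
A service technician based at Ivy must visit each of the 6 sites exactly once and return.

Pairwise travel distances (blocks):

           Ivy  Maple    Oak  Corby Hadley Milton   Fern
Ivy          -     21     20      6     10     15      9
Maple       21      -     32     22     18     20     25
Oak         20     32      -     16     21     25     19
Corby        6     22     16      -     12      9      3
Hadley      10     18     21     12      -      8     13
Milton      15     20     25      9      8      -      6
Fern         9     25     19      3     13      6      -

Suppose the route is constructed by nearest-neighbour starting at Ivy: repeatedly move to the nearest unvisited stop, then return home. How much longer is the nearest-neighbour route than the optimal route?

The nearest-neighbour route is 1 blocks longer than optimal.

From Ivy: Corby=6, Fern=9, Hadley=10, Milton=15, Oak=20, Maple=21 → choose Corby (6).
From Corby: Fern=3, Milton=9, Hadley=12, Oak=16, Maple=22 → choose Fern (3).
From Fern: Milton=6, Hadley=13, Oak=19, Maple=25 → choose Milton (6).
From Milton: Hadley=8, Maple=20, Oak=25 → choose Hadley (8).
From Hadley: Maple=18, Oak=21 → choose Maple (18).
From Maple: Oak=32 → choose Oak (32).
NN route Ivy → Corby → Fern → Milton → Hadley → Maple → Oak → Ivy costs 93.
Optimal: Ivy → Maple → Hadley → Milton → Fern → Corby → Oak → Ivy costs 92 (by enumerating all 360 distinct tours).
Excess = 93 − 92 = 1.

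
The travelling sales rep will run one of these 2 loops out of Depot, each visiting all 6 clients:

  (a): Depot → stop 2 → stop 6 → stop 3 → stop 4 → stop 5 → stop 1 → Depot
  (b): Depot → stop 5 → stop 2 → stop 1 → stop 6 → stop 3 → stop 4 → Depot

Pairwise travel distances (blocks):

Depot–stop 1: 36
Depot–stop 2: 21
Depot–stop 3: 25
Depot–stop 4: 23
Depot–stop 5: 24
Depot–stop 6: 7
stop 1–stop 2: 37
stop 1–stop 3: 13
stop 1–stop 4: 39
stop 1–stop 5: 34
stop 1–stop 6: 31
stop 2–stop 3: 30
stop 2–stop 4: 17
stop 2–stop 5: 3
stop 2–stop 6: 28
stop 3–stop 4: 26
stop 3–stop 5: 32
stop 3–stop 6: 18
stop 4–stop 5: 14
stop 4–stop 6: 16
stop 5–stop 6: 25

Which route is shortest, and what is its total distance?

Shortest is (b), total 162 blocks.

(a): 21 + 28 + 18 + 26 + 14 + 34 + 36 = 177
(b): 24 + 3 + 37 + 31 + 18 + 26 + 23 = 162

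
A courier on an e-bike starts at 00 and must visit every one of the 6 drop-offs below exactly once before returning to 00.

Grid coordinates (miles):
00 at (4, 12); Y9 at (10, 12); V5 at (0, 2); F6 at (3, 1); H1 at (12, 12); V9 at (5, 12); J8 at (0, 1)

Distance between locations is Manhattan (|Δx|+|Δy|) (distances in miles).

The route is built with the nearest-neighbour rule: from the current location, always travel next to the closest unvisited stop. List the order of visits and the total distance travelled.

46 miles along 00 → V9 → Y9 → H1 → F6 → J8 → V5 → 00.

00 → [V9:1 / Y9:6 / H1:8 / F6:12 / V5:14 / J8:15] → V9 (1)
V9 → [Y9:5 / H1:7 / F6:13 / V5:15 / J8:16] → Y9 (5)
Y9 → [H1:2 / F6:18 / V5:20 / J8:21] → H1 (2)
H1 → [F6:20 / V5:22 / J8:23] → F6 (20)
F6 → [J8:3 / V5:4] → J8 (3)
J8 → [V5:1] → V5 (1)
Return V5→00: 14.
Total = 1 + 5 + 2 + 20 + 3 + 1 + 14 = 46.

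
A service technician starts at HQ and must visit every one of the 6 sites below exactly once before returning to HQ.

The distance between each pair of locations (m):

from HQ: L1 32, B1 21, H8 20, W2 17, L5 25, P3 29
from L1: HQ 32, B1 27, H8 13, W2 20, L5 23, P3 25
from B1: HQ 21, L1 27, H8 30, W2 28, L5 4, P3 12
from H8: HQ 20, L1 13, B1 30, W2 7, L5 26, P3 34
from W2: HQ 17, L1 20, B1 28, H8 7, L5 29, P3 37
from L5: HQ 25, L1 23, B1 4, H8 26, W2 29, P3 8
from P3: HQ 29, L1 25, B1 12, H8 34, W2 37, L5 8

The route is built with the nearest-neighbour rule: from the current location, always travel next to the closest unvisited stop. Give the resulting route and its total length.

From HQ: distances to unvisited — W2=17, H8=20, B1=21, L5=25, P3=29, L1=32. Nearest is W2 (17).
From W2: distances to unvisited — H8=7, L1=20, B1=28, L5=29, P3=37. Nearest is H8 (7).
From H8: distances to unvisited — L1=13, L5=26, B1=30, P3=34. Nearest is L1 (13).
From L1: distances to unvisited — L5=23, P3=25, B1=27. Nearest is L5 (23).
From L5: distances to unvisited — B1=4, P3=8. Nearest is B1 (4).
From B1: distances to unvisited — P3=12. Nearest is P3 (12).
Return P3→HQ: 29.
Total = 17 + 7 + 13 + 23 + 4 + 12 + 29 = 105.

Total distance 105 m via the nearest-neighbour route HQ → W2 → H8 → L1 → L5 → B1 → P3 → HQ.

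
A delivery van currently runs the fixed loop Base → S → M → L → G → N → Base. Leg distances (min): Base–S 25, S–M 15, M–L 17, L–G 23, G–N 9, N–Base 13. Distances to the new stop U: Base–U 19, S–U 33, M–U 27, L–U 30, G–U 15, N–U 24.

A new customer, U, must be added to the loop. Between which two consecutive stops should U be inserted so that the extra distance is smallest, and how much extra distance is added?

Insertion cost between consecutive stops i–j is d(i,U) + d(U,j) − d(i,j):
  between Base and S: 19 + 33 − 25 = 27
  between S and M: 33 + 27 − 15 = 45
  between M and L: 27 + 30 − 17 = 40
  between L and G: 30 + 15 − 23 = 22
  between G and N: 15 + 24 − 9 = 30
  between N and Base: 24 + 19 − 13 = 30
Cheapest insertion is between L and G, adding 22.
New total = 102 + 22 = 124.

+22 min — insert U between L and G.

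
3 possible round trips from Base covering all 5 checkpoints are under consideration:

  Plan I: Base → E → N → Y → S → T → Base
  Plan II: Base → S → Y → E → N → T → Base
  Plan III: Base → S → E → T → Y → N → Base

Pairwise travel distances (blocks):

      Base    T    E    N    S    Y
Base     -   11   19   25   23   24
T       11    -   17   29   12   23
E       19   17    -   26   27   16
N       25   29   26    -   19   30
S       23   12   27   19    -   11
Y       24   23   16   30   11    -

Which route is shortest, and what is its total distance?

109 blocks — Plan I is the shortest.

Plan I: 19 + 26 + 30 + 11 + 12 + 11 = 109
Plan II: 23 + 11 + 16 + 26 + 29 + 11 = 116
Plan III: 23 + 27 + 17 + 23 + 30 + 25 = 145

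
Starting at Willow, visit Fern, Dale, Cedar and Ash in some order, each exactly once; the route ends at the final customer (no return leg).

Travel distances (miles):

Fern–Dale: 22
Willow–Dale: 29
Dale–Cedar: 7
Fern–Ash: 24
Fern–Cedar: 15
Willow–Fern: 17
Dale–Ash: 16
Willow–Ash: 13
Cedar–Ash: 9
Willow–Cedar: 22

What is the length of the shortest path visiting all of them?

There are 4! = 24 possible orderings.
Willow → Fern → Dale → Cedar → Ash: 17+22+7+9 = 55
Willow → Fern → Dale → Ash → Cedar: 17+22+16+9 = 64
Willow → Fern → Cedar → Dale → Ash: 17+15+7+16 = 55
Willow → Fern → Cedar → Ash → Dale: 17+15+9+16 = 57
Willow → Fern → Ash → Dale → Cedar: 17+24+16+7 = 64
Willow → Fern → Ash → Cedar → Dale: 17+24+9+7 = 57
Willow → Dale → Fern → Cedar → Ash: 29+22+15+9 = 75
Willow → Dale → Fern → Ash → Cedar: 29+22+24+9 = 84
Willow → Dale → Cedar → Fern → Ash: 29+7+15+24 = 75
Willow → Dale → Cedar → Ash → Fern: 29+7+9+24 = 69
Willow → Dale → Ash → Fern → Cedar: 29+16+24+15 = 84
Willow → Dale → Ash → Cedar → Fern: 29+16+9+15 = 69
Willow → Cedar → Fern → Dale → Ash: 22+15+22+16 = 75
Willow → Cedar → Fern → Ash → Dale: 22+15+24+16 = 77
… (10 more)
Willow → Ash → Dale → Cedar → Fern: 13+16+7+15 = 51  ← best
The minimum is 51.
One shortest path: Willow → Ash → Dale → Cedar → Fern.

51 miles — the minimum one-way total.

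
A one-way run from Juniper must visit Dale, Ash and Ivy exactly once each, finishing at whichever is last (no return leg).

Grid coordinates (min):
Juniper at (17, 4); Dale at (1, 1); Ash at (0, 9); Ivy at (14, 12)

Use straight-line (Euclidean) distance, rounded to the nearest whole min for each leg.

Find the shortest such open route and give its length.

There are 3! = 6 possible orderings.
Juniper→Dale→Ash→Ivy: 16+8+14 = 38
Juniper→Dale→Ivy→Ash: 16+17+14 = 47
Juniper→Ash→Dale→Ivy: 18+8+17 = 43
Juniper→Ash→Ivy→Dale: 18+14+17 = 49
Juniper→Ivy→Dale→Ash: 9+17+8 = 34
Juniper→Ivy→Ash→Dale: 9+14+8 = 31
The minimum is 31.
One shortest path: Juniper → Ivy → Ash → Dale.

31 min — the minimum one-way total.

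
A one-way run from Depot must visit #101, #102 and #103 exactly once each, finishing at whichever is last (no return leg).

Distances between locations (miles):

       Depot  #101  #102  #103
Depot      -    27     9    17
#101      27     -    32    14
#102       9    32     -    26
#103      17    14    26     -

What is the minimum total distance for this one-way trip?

Minimum one-way distance = 49 miles.

There are 3! = 6 possible orderings.
Depot - #101 - #102 - #103: 27+32+26 = 85
Depot - #101 - #103 - #102: 27+14+26 = 67
Depot - #102 - #101 - #103: 9+32+14 = 55
Depot - #102 - #103 - #101: 9+26+14 = 49
Depot - #103 - #101 - #102: 17+14+32 = 63
Depot - #103 - #102 - #101: 17+26+32 = 75
The minimum is 49.
One shortest path: Depot → #102 → #103 → #101.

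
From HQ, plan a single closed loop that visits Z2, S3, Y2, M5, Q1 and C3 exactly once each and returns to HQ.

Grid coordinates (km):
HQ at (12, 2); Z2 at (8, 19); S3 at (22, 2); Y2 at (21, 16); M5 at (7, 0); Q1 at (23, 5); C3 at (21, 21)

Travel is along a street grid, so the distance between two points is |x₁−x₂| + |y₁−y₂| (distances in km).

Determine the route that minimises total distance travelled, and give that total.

Shortest round trip = 74 km.

HQ → Z2 → S3 → Y2 → M5 → Q1 → C3 → HQ: 21+31+15+30+21+18+28 = 164
HQ → Z2 → S3 → Y2 → M5 → C3 → Q1 → HQ: 21+31+15+30+35+18+14 = 164
HQ → Z2 → S3 → Y2 → Q1 → M5 → C3 → HQ: 21+31+15+13+21+35+28 = 164
HQ → Z2 → S3 → Y2 → Q1 → C3 → M5 → HQ: 21+31+15+13+18+35+7 = 140
HQ → Z2 → S3 → Y2 → C3 → M5 → Q1 → HQ: 21+31+15+5+35+21+14 = 142
HQ → Z2 → S3 → Y2 → C3 → Q1 → M5 → HQ: 21+31+15+5+18+21+7 = 118
HQ → Z2 → S3 → M5 → Y2 → Q1 → C3 → HQ: 21+31+17+30+13+18+28 = 158
HQ → Z2 → S3 → M5 → Y2 → C3 → Q1 → HQ: 21+31+17+30+5+18+14 = 136
… (352 more)
HQ → S3 → Q1 → Y2 → C3 → Z2 → M5 → HQ: 10+4+13+5+15+20+7 = 74  ← best
The minimum is 74.
One optimal route: HQ → S3 → Q1 → Y2 → C3 → Z2 → M5 → HQ (or its reverse).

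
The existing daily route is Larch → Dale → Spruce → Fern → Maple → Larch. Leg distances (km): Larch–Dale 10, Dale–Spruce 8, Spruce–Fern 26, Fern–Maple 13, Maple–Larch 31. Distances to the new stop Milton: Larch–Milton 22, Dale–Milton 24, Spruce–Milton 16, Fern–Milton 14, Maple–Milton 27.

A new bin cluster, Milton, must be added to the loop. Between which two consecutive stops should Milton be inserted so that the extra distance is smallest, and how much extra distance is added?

+4 km — insert Milton between Spruce and Fern.

Insertion cost between consecutive stops i–j is d(i,Milton) + d(Milton,j) − d(i,j):
  between Larch and Dale: 22 + 24 − 10 = 36
  between Dale and Spruce: 24 + 16 − 8 = 32
  between Spruce and Fern: 16 + 14 − 26 = 4
  between Fern and Maple: 14 + 27 − 13 = 28
  between Maple and Larch: 27 + 22 − 31 = 18
Cheapest insertion is between Spruce and Fern, adding 4.
New total = 88 + 4 = 92.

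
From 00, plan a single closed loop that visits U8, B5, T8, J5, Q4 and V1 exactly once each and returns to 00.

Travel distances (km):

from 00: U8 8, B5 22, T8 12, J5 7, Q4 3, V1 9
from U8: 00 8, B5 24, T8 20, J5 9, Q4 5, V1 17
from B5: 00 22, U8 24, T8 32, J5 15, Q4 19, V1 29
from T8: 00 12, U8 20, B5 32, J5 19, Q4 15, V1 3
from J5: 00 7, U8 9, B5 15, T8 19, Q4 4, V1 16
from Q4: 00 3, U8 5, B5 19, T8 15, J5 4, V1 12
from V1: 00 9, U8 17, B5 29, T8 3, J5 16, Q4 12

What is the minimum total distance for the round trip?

00 - U8 - B5 - T8 - J5 - Q4 - V1 - 00: 8+24+32+19+4+12+9 = 108
00 - U8 - B5 - T8 - J5 - V1 - Q4 - 00: 8+24+32+19+16+12+3 = 114
00 - U8 - B5 - T8 - Q4 - J5 - V1 - 00: 8+24+32+15+4+16+9 = 108
00 - U8 - B5 - T8 - Q4 - V1 - J5 - 00: 8+24+32+15+12+16+7 = 114
00 - U8 - B5 - T8 - V1 - J5 - Q4 - 00: 8+24+32+3+16+4+3 = 90
00 - U8 - B5 - T8 - V1 - Q4 - J5 - 00: 8+24+32+3+12+4+7 = 90
00 - U8 - B5 - J5 - T8 - Q4 - V1 - 00: 8+24+15+19+15+12+9 = 102
00 - U8 - B5 - J5 - T8 - V1 - Q4 - 00: 8+24+15+19+3+12+3 = 84
… (352 more)
00 - U8 - Q4 - J5 - B5 - T8 - V1 - 00: 8+5+4+15+32+3+9 = 76  ← best
The minimum is 76.
One optimal route: 00 → U8 → Q4 → J5 → B5 → T8 → V1 → 00 (or its reverse).

Shortest round trip = 76 km.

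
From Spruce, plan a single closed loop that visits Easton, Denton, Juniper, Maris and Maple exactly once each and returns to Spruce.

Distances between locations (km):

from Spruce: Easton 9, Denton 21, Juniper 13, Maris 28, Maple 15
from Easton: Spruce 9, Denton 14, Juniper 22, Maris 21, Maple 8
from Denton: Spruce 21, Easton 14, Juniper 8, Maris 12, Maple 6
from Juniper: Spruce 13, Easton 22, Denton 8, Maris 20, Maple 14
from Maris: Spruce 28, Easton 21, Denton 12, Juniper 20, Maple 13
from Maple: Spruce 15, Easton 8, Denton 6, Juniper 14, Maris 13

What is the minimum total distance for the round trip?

Spruce → Easton → Denton → Juniper → Maris → Maple → Spruce: 9+14+8+20+13+15 = 79
Spruce → Easton → Denton → Juniper → Maple → Maris → Spruce: 9+14+8+14+13+28 = 86
Spruce → Easton → Denton → Maris → Juniper → Maple → Spruce: 9+14+12+20+14+15 = 84
Spruce → Easton → Denton → Maris → Maple → Juniper → Spruce: 9+14+12+13+14+13 = 75
Spruce → Easton → Denton → Maple → Juniper → Maris → Spruce: 9+14+6+14+20+28 = 91
Spruce → Easton → Denton → Maple → Maris → Juniper → Spruce: 9+14+6+13+20+13 = 75
Spruce → Easton → Juniper → Denton → Maris → Maple → Spruce: 9+22+8+12+13+15 = 79
Spruce → Easton → Juniper → Denton → Maple → Maris → Spruce: 9+22+8+6+13+28 = 86
Spruce → Easton → Juniper → Maris → Denton → Maple → Spruce: 9+22+20+12+6+15 = 84
Spruce → Easton → Juniper → Maris → Maple → Denton → Spruce: 9+22+20+13+6+21 = 91
Spruce → Easton → Juniper → Maple → Denton → Maris → Spruce: 9+22+14+6+12+28 = 91
Spruce → Easton → Juniper → Maple → Maris → Denton → Spruce: 9+22+14+13+12+21 = 91
Spruce → Easton → Maris → Denton → Juniper → Maple → Spruce: 9+21+12+8+14+15 = 79
Spruce → Easton → Maris → Denton → Maple → Juniper → Spruce: 9+21+12+6+14+13 = 75
… (46 more)
Spruce → Easton → Maple → Maris → Denton → Juniper → Spruce: 9+8+13+12+8+13 = 63  ← best
The minimum is 63.
One optimal route: Spruce → Easton → Maple → Maris → Denton → Juniper → Spruce (or its reverse).

Minimum total distance: 63 km.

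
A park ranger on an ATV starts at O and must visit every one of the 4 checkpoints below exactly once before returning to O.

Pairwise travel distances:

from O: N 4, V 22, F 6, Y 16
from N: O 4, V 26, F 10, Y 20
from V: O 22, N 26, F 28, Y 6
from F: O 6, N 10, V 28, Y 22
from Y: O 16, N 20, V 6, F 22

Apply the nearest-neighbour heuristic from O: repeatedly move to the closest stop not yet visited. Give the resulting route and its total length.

Total distance 64 via the nearest-neighbour route O → N → F → Y → V → O.

At O the remaining stops are N 4, F 6, Y 16, V 22; go to N.
At N the remaining stops are F 10, Y 20, V 26; go to F.
At F the remaining stops are Y 22, V 28; go to Y.
At Y the remaining stops are V 6; go to V.
Return V→O: 22.
Total = 4 + 10 + 22 + 6 + 22 = 64.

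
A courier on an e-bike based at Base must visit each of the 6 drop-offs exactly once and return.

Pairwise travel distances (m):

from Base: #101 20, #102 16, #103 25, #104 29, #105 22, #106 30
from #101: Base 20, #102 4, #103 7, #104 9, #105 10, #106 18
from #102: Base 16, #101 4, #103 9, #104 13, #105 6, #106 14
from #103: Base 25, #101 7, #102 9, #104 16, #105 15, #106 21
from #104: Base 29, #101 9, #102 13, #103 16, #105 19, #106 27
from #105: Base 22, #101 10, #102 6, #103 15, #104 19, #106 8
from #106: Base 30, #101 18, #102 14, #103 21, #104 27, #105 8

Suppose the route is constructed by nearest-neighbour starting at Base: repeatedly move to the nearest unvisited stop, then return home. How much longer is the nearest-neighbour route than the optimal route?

From Base: #102=16, #101=20, #105=22, #103=25, #104=29, #106=30 → choose #102 (16).
From #102: #101=4, #105=6, #103=9, #104=13, #106=14 → choose #101 (4).
From #101: #103=7, #104=9, #105=10, #106=18 → choose #103 (7).
From #103: #105=15, #104=16, #106=21 → choose #105 (15).
From #105: #106=8, #104=19 → choose #106 (8).
From #106: #104=27 → choose #104 (27).
NN route Base → #102 → #101 → #103 → #105 → #106 → #104 → Base costs 106.
Optimal: Base → #101 → #104 → #103 → #106 → #105 → #102 → Base costs 96 (by enumerating all 360 distinct tours).
Excess = 106 − 96 = 10.

The nearest-neighbour route is 10 m longer than optimal.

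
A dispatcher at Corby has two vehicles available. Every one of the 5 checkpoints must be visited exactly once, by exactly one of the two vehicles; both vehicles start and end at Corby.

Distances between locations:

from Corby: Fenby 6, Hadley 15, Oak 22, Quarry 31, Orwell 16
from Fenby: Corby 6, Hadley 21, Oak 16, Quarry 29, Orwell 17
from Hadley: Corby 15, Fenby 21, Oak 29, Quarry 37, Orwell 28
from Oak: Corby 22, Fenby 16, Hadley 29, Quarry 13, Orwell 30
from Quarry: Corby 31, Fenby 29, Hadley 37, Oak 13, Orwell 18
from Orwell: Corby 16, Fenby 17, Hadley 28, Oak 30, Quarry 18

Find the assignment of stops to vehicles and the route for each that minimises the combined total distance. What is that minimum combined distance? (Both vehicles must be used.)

99 — the smallest possible combined total.

There are 2^4 − 1 = 15 ways to divide the 5 stops into two non-empty groups. For each, the best each vehicle can do is its own shortest tour through its group:
  {Fenby} + {Hadley, Oak, Quarry, Orwell}: 12 + 91 = 103
  {Hadley} + {Fenby, Oak, Quarry, Orwell}: 30 + 69 = 99
  {Fenby, Hadley} + {Oak, Quarry, Orwell}: 42 + 69 = 111
  {Oak} + {Fenby, Hadley, Quarry, Orwell}: 44 + 93 = 137
  {Fenby, Oak} + {Hadley, Quarry, Orwell}: 44 + 86 = 130
  {Hadley, Oak} + {Fenby, Quarry, Orwell}: 66 + 69 = 135
  … (15 splits in total)
Best: vehicle 1 Corby → Hadley → Corby = 30; vehicle 2 Corby → Fenby → Oak → Quarry → Orwell → Corby = 69; combined 99.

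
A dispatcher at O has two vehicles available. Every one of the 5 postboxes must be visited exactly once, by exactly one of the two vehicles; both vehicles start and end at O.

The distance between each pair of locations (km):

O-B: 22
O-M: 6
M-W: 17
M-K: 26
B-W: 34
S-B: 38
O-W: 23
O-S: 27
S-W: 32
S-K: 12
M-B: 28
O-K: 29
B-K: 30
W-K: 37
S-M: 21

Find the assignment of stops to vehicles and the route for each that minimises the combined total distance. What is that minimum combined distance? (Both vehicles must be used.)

Minimum combined distance: 131 km.

Check every non-empty split of the stops between the two vehicles; for each half take its own optimal tour:
  {S} + {M, B, W, K}: 54 + 112 = 166
  {M} + {S, B, W, K}: 12 + 119 = 131
  {S, M} + {B, W, K}: 54 + 112 = 166
  {B} + {S, M, W, K}: 44 + 96 = 140
  {S, B} + {M, W, K}: 87 + 89 = 176
  {M, B} + {S, W, K}: 56 + 96 = 152
  … (15 splits in total)
Best: vehicle 1 O → M → O = 12; vehicle 2 O → B → K → S → W → O = 119; combined 131.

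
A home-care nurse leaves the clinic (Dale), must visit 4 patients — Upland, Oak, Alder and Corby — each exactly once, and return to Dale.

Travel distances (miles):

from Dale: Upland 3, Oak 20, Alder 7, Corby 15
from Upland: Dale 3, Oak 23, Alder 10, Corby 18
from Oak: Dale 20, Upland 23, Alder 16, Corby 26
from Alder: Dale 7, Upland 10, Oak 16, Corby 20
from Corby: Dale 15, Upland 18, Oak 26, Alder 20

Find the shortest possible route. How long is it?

70 miles — the shortest possible round trip.

With 4 stops there are 4!/2 = 12 distinct round trips (a route and its reverse cost the same).
Dale → Upland → Oak → Alder → Corby → Dale: 3+23+16+20+15 = 77
Dale → Upland → Oak → Corby → Alder → Dale: 3+23+26+20+7 = 79
Dale → Upland → Alder → Oak → Corby → Dale: 3+10+16+26+15 = 70
Dale → Upland → Alder → Corby → Oak → Dale: 3+10+20+26+20 = 79
Dale → Upland → Corby → Oak → Alder → Dale: 3+18+26+16+7 = 70
Dale → Upland → Corby → Alder → Oak → Dale: 3+18+20+16+20 = 77
Dale → Oak → Upland → Alder → Corby → Dale: 20+23+10+20+15 = 88
Dale → Oak → Upland → Corby → Alder → Dale: 20+23+18+20+7 = 88
Dale → Oak → Alder → Upland → Corby → Dale: 20+16+10+18+15 = 79
Dale → Oak → Corby → Upland → Alder → Dale: 20+26+18+10+7 = 81
Dale → Alder → Upland → Oak → Corby → Dale: 7+10+23+26+15 = 81
Dale → Alder → Oak → Upland → Corby → Dale: 7+16+23+18+15 = 79
The minimum is 70.
One optimal route: Dale → Upland → Alder → Oak → Corby → Dale (or its reverse).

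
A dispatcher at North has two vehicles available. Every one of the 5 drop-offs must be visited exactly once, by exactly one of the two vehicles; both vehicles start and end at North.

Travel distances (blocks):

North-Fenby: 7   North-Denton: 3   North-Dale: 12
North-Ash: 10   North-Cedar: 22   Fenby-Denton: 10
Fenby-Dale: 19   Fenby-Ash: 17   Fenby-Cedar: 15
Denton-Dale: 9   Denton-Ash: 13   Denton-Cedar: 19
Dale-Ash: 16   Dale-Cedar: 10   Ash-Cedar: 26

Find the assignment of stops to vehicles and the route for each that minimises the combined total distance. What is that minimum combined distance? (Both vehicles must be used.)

There are 2^4 − 1 = 15 ways to divide the 5 stops into two non-empty groups. For each, the best each vehicle can do is its own shortest tour through its group:
  {Fenby} + {Denton, Dale, Ash, Cedar}: 14 + 58 = 72
  {Denton} + {Fenby, Dale, Ash, Cedar}: 6 + 58 = 64
  {Fenby, Denton} + {Dale, Ash, Cedar}: 20 + 58 = 78
  {Dale} + {Fenby, Denton, Ash, Cedar}: 24 + 64 = 88
  {Fenby, Dale} + {Denton, Ash, Cedar}: 38 + 58 = 96
  {Denton, Dale} + {Fenby, Ash, Cedar}: 24 + 58 = 82
  … (15 splits in total)
Best: vehicle 1 North → Denton → North = 6; vehicle 2 North → Fenby → Cedar → Dale → Ash → North = 58; combined 64.

Minimum combined distance: 64 blocks.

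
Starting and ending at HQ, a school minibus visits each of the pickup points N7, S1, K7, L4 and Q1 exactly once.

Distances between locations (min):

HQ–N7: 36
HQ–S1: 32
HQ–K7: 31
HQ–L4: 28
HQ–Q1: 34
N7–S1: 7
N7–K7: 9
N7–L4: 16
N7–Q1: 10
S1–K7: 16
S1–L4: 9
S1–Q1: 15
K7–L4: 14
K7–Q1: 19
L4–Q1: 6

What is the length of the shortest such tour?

Shortest round trip = 96 min.

With 5 stops there are 5!/2 = 60 distinct round trips (a route and its reverse cost the same).
HQ-N7-S1-K7-L4-Q1-HQ: 36+7+16+14+6+34 = 113
HQ-N7-S1-K7-Q1-L4-HQ: 36+7+16+19+6+28 = 112
HQ-N7-S1-L4-K7-Q1-HQ: 36+7+9+14+19+34 = 119
HQ-N7-S1-L4-Q1-K7-HQ: 36+7+9+6+19+31 = 108
HQ-N7-S1-Q1-K7-L4-HQ: 36+7+15+19+14+28 = 119
HQ-N7-S1-Q1-L4-K7-HQ: 36+7+15+6+14+31 = 109
HQ-N7-K7-S1-L4-Q1-HQ: 36+9+16+9+6+34 = 110
HQ-N7-K7-S1-Q1-L4-HQ: 36+9+16+15+6+28 = 110
HQ-N7-K7-L4-S1-Q1-HQ: 36+9+14+9+15+34 = 117
HQ-N7-K7-L4-Q1-S1-HQ: 36+9+14+6+15+32 = 112
HQ-N7-K7-Q1-S1-L4-HQ: 36+9+19+15+9+28 = 116
HQ-N7-K7-Q1-L4-S1-HQ: 36+9+19+6+9+32 = 111
HQ-N7-L4-S1-K7-Q1-HQ: 36+16+9+16+19+34 = 130
HQ-N7-L4-S1-Q1-K7-HQ: 36+16+9+15+19+31 = 126
… (46 more)
HQ-K7-N7-S1-L4-Q1-HQ: 31+9+7+9+6+34 = 96  ← best
The minimum is 96.
One optimal route: HQ → K7 → N7 → S1 → L4 → Q1 → HQ (or its reverse).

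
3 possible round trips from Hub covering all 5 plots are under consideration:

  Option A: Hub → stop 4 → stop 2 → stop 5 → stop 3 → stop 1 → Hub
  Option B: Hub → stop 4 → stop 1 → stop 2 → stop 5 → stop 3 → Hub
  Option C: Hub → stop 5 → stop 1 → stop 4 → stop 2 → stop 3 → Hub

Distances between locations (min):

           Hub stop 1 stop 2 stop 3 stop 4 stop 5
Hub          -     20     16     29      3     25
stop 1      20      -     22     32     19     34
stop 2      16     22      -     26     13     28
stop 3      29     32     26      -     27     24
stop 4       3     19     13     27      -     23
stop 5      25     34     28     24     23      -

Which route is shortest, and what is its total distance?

Shortest is Option A, total 120 min.

Option A: 3 + 13 + 28 + 24 + 32 + 20 = 120
Option B: 3 + 19 + 22 + 28 + 24 + 29 = 125
Option C: 25 + 34 + 19 + 13 + 26 + 29 = 146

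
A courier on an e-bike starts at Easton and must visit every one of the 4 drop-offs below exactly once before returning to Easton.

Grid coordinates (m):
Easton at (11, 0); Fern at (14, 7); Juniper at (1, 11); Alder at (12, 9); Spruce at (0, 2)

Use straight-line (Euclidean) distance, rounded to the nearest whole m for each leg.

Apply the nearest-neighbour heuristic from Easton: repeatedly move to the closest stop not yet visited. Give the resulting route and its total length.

42 m along Easton → Fern → Alder → Juniper → Spruce → Easton.

Easton → [Fern:8 / Alder:9 / Spruce:11 / Juniper:15] → Fern (8)
Fern → [Alder:3 / Juniper:14 / Spruce:15] → Alder (3)
Alder → [Juniper:11 / Spruce:14] → Juniper (11)
Juniper → [Spruce:9] → Spruce (9)
Return Spruce→Easton: 11.
Total = 8 + 3 + 11 + 9 + 11 = 42.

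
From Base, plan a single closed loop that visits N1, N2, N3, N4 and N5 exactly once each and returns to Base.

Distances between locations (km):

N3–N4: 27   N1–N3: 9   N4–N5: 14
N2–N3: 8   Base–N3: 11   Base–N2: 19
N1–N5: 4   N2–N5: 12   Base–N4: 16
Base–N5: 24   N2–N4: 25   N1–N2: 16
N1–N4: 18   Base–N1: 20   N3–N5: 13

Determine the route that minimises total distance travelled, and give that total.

Shortest round trip = 69 km.

There are 60 distinct closed tours to check (reversals are equivalent).
Base-N1-N2-N3-N4-N5-Base: 20+16+8+27+14+24 = 109
Base-N1-N2-N3-N5-N4-Base: 20+16+8+13+14+16 = 87
Base-N1-N2-N4-N3-N5-Base: 20+16+25+27+13+24 = 125
Base-N1-N2-N4-N5-N3-Base: 20+16+25+14+13+11 = 99
Base-N1-N2-N5-N3-N4-Base: 20+16+12+13+27+16 = 104
Base-N1-N2-N5-N4-N3-Base: 20+16+12+14+27+11 = 100
Base-N1-N3-N2-N4-N5-Base: 20+9+8+25+14+24 = 100
Base-N1-N3-N2-N5-N4-Base: 20+9+8+12+14+16 = 79
Base-N1-N3-N4-N2-N5-Base: 20+9+27+25+12+24 = 117
Base-N1-N3-N4-N5-N2-Base: 20+9+27+14+12+19 = 101
Base-N1-N3-N5-N2-N4-Base: 20+9+13+12+25+16 = 95
Base-N1-N3-N5-N4-N2-Base: 20+9+13+14+25+19 = 100
Base-N1-N4-N2-N3-N5-Base: 20+18+25+8+13+24 = 108
Base-N1-N4-N2-N5-N3-Base: 20+18+25+12+13+11 = 99
… (46 more)
Base-N3-N2-N1-N5-N4-Base: 11+8+16+4+14+16 = 69  ← best
The minimum is 69.
One optimal route: Base → N3 → N2 → N1 → N5 → N4 → Base (or its reverse).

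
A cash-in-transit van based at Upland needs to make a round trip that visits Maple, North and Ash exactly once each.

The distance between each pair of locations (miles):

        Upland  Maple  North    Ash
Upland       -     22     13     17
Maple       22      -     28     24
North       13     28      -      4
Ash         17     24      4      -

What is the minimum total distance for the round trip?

Minimum total distance: 63 miles.

Upland→Maple→North→Ash→Upland: 22+28+4+17 = 71
Upland→Maple→Ash→North→Upland: 22+24+4+13 = 63
Upland→North→Maple→Ash→Upland: 13+28+24+17 = 82
The minimum is 63.
One optimal route: Upland → Maple → Ash → North → Upland (or its reverse).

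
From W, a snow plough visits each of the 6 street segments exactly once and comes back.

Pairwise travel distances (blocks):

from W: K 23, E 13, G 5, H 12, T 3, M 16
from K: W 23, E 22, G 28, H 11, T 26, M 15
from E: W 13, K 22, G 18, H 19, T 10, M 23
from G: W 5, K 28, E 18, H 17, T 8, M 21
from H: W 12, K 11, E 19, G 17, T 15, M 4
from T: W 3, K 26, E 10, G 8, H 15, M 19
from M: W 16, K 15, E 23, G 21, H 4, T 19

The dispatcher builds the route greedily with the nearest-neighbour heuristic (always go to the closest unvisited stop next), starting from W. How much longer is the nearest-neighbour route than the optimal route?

W: T=3, G=5, H=12, E=13, M=16, K=23 ⇒ T
T: G=8, E=10, H=15, M=19, K=26 ⇒ G
G: H=17, E=18, M=21, K=28 ⇒ H
H: M=4, K=11, E=19 ⇒ M
M: K=15, E=23 ⇒ K
K: E=22 ⇒ E
NN route W → T → G → H → M → K → E → W costs 82.
Optimal: W → G → H → M → K → E → T → W costs 76 (by enumerating all 360 distinct tours).
Excess = 82 − 76 = 6.

The nearest-neighbour route is 6 blocks longer than optimal.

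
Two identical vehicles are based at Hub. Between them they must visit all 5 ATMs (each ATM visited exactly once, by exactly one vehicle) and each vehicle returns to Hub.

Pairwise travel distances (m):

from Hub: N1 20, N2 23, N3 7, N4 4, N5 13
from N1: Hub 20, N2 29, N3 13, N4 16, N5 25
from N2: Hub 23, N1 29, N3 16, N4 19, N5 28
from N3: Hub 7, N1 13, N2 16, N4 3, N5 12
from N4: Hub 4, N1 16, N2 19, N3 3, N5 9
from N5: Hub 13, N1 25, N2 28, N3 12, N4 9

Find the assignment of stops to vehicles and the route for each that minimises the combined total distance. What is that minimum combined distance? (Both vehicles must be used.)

Minimum combined distance: 98 m.

There are 2^4 − 1 = 15 ways to divide the 5 stops into two non-empty groups. For each, the best each vehicle can do is its own shortest tour through its group:
  {N1} + {N2, N3, N4, N5}: 40 + 64 = 104
  {N2} + {N1, N3, N4, N5}: 46 + 58 = 104
  {N1, N2} + {N3, N4, N5}: 72 + 32 = 104
  {N3} + {N1, N2, N4, N5}: 14 + 90 = 104
  {N1, N3} + {N2, N4, N5}: 40 + 64 = 104
  {N2, N3} + {N1, N4, N5}: 46 + 58 = 104
  … (15 splits in total)
  {N1, N2, N3} + {N4, N5}: 72 + 26 = 98  ← best
Best: vehicle 1 Hub → N1 → N2 → N3 → Hub = 72; vehicle 2 Hub → N4 → N5 → Hub = 26; combined 98.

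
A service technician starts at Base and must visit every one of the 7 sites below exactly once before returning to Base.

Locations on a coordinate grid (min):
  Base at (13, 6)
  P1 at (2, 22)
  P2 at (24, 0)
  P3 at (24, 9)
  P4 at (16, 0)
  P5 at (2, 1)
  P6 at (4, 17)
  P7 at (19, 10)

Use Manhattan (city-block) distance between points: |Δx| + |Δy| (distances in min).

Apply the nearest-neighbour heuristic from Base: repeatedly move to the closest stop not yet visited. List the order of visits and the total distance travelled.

98 min along Base → P4 → P2 → P3 → P7 → P6 → P1 → P5 → Base.

At Base the remaining stops are P4 9, P7 10, P3 14, P5 16, P2 17, P6 20, P1 27; go to P4.
At P4 the remaining stops are P2 8, P7 13, P5 15, P3 17, P6 29, P1 36; go to P2.
At P2 the remaining stops are P3 9, P7 15, P5 23, P6 37, P1 44; go to P3.
At P3 the remaining stops are P7 6, P6 28, P5 30, P1 35; go to P7.
At P7 the remaining stops are P6 22, P5 26, P1 29; go to P6.
At P6 the remaining stops are P1 7, P5 18; go to P1.
At P1 the remaining stops are P5 21; go to P5.
Return P5→Base: 16.
Total = 9 + 8 + 9 + 6 + 22 + 7 + 21 + 16 = 98.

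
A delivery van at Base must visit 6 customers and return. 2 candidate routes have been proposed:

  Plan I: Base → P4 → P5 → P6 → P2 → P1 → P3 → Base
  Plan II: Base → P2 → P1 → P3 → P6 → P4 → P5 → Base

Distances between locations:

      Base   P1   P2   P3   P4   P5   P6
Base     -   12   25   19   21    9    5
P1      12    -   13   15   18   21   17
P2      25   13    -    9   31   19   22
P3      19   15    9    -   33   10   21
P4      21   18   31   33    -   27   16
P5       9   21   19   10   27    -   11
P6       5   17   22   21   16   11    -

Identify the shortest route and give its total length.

Plan I: 21 + 27 + 11 + 22 + 13 + 15 + 19 = 128
Plan II: 25 + 13 + 15 + 21 + 16 + 27 + 9 = 126

Shortest is Plan II, total 126.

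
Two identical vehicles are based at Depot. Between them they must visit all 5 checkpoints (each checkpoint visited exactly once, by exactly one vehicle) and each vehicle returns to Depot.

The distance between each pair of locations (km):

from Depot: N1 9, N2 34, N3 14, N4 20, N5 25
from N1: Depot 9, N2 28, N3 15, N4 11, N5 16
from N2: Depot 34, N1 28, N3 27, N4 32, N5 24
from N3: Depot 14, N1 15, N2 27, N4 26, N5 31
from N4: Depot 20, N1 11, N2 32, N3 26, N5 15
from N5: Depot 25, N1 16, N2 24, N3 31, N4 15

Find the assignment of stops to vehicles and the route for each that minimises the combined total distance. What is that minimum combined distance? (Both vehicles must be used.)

118 km — the smallest possible combined total.

There are 2^4 − 1 = 15 ways to divide the 5 stops into two non-empty groups. For each, the best each vehicle can do is its own shortest tour through its group:
  {N1} + {N2, N3, N4, N5}: 18 + 100 = 118
  {N2} + {N1, N3, N4, N5}: 68 + 80 = 148
  {N1, N2} + {N3, N4, N5}: 71 + 80 = 151
  {N3} + {N1, N2, N4, N5}: 28 + 93 = 121
  {N1, N3} + {N2, N4, N5}: 38 + 93 = 131
  {N2, N3} + {N1, N4, N5}: 75 + 60 = 135
  … (15 splits in total)
Best: vehicle 1 Depot → N1 → Depot = 18; vehicle 2 Depot → N3 → N2 → N5 → N4 → Depot = 100; combined 118.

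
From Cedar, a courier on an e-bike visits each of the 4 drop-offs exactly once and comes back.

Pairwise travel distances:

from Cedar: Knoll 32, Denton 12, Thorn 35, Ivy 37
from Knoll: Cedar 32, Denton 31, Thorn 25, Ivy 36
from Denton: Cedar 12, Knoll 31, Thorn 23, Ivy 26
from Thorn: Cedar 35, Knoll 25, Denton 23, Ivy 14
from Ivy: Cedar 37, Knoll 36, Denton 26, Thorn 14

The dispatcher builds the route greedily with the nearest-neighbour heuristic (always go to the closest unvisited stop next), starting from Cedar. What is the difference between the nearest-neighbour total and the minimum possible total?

8 longer than the optimal tour.

From Cedar: Denton=12, Knoll=32, Thorn=35, Ivy=37 → choose Denton (12).
From Denton: Thorn=23, Ivy=26, Knoll=31 → choose Thorn (23).
From Thorn: Ivy=14, Knoll=25 → choose Ivy (14).
From Ivy: Knoll=36 → choose Knoll (36).
NN route Cedar → Denton → Thorn → Ivy → Knoll → Cedar costs 117.
Optimal: Cedar → Knoll → Thorn → Ivy → Denton → Cedar costs 109 (by enumerating all 12 distinct tours).
Excess = 117 − 109 = 8.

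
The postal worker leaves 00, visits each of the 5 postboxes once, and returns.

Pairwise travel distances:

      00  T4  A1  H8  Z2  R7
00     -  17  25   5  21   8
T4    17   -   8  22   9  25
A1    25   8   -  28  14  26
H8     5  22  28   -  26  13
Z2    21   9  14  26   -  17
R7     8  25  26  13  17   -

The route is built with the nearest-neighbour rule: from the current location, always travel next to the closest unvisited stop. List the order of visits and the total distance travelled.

Total distance 77 via the nearest-neighbour route 00 → H8 → R7 → Z2 → T4 → A1 → 00.

At 00 the remaining stops are H8 5, R7 8, T4 17, Z2 21, A1 25; go to H8.
At H8 the remaining stops are R7 13, T4 22, Z2 26, A1 28; go to R7.
At R7 the remaining stops are Z2 17, T4 25, A1 26; go to Z2.
At Z2 the remaining stops are T4 9, A1 14; go to T4.
At T4 the remaining stops are A1 8; go to A1.
Return A1→00: 25.
Total = 5 + 13 + 17 + 9 + 8 + 25 = 77.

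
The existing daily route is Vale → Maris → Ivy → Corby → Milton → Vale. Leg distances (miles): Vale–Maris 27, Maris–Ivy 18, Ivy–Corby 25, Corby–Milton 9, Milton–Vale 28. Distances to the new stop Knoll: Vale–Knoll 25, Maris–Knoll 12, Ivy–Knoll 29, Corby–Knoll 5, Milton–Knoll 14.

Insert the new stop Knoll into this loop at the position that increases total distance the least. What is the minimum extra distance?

Minimum extra distance: 9 miles, inserting Knoll between Ivy and Corby.

Insertion cost between consecutive stops i–j is d(i,Knoll) + d(Knoll,j) − d(i,j):
  between Vale and Maris: 25 + 12 − 27 = 10
  between Maris and Ivy: 12 + 29 − 18 = 23
  between Ivy and Corby: 29 + 5 − 25 = 9
  between Corby and Milton: 5 + 14 − 9 = 10
  between Milton and Vale: 14 + 25 − 28 = 11
Cheapest insertion is between Ivy and Corby, adding 9.
New total = 107 + 9 = 116.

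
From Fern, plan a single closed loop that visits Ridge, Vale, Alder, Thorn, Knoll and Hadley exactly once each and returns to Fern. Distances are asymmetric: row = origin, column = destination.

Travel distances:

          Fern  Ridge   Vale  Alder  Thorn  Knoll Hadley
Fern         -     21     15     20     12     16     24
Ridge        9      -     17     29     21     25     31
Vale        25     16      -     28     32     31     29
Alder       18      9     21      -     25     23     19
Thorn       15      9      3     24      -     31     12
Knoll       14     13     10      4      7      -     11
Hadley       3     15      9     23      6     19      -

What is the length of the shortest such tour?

Shortest round trip = 73.

Fern-Ridge-Vale-Alder-Thorn-Knoll-Hadley-Fern: 21+17+28+25+31+11+3 = 136
Fern-Ridge-Vale-Alder-Thorn-Hadley-Knoll-Fern: 21+17+28+25+12+19+14 = 136
Fern-Ridge-Vale-Alder-Knoll-Thorn-Hadley-Fern: 21+17+28+23+7+12+3 = 111
Fern-Ridge-Vale-Alder-Knoll-Hadley-Thorn-Fern: 21+17+28+23+11+6+15 = 121
Fern-Ridge-Vale-Alder-Hadley-Thorn-Knoll-Fern: 21+17+28+19+6+31+14 = 136
Fern-Ridge-Vale-Alder-Hadley-Knoll-Thorn-Fern: 21+17+28+19+19+7+15 = 126
Fern-Ridge-Vale-Thorn-Alder-Knoll-Hadley-Fern: 21+17+32+24+23+11+3 = 131
Fern-Ridge-Vale-Thorn-Alder-Hadley-Knoll-Fern: 21+17+32+24+19+19+14 = 146
… (712 more)
Fern-Knoll-Alder-Hadley-Thorn-Vale-Ridge-Fern: 16+4+19+6+3+16+9 = 73  ← best
The minimum is 73.
One optimal route: Fern → Knoll → Alder → Hadley → Thorn → Vale → Ridge → Fern.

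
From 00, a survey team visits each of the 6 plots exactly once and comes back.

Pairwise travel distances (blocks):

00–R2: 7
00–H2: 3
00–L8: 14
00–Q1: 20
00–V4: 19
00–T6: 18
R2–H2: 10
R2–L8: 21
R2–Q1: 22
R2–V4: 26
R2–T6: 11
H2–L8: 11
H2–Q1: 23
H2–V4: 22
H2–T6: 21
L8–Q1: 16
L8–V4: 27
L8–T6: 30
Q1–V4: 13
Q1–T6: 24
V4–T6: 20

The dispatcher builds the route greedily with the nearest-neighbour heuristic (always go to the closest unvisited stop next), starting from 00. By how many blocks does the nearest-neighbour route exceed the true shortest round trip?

Excess over optimum: 6 blocks.

00: H2=3, R2=7, L8=14, T6=18, V4=19, Q1=20 ⇒ H2
H2: R2=10, L8=11, T6=21, V4=22, Q1=23 ⇒ R2
R2: T6=11, L8=21, Q1=22, V4=26 ⇒ T6
T6: V4=20, Q1=24, L8=30 ⇒ V4
V4: Q1=13, L8=27 ⇒ Q1
Q1: L8=16 ⇒ L8
NN route 00 → H2 → R2 → T6 → V4 → Q1 → L8 → 00 costs 87.
Optimal: 00 → R2 → T6 → V4 → Q1 → L8 → H2 → 00 costs 81 (by enumerating all 360 distinct tours).
Excess = 87 − 81 = 6.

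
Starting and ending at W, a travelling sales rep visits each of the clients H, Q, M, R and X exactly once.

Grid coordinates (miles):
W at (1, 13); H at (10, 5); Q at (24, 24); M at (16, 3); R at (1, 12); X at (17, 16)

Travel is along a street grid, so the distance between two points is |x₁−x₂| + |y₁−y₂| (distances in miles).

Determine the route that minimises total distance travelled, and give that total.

Minimum total distance: 88 miles.

There are 60 distinct closed tours to check (reversals are equivalent).
W → H → Q → M → R → X → W: 17+33+29+24+20+19 = 142
W → H → Q → M → X → R → W: 17+33+29+14+20+1 = 114
W → H → Q → R → M → X → W: 17+33+35+24+14+19 = 142
W → H → Q → R → X → M → W: 17+33+35+20+14+25 = 144
W → H → Q → X → M → R → W: 17+33+15+14+24+1 = 104
W → H → Q → X → R → M → W: 17+33+15+20+24+25 = 134
W → H → M → Q → R → X → W: 17+8+29+35+20+19 = 128
W → H → M → Q → X → R → W: 17+8+29+15+20+1 = 90
W → H → M → R → Q → X → W: 17+8+24+35+15+19 = 118
W → H → M → R → X → Q → W: 17+8+24+20+15+34 = 118
W → H → M → X → Q → R → W: 17+8+14+15+35+1 = 90
W → H → M → X → R → Q → W: 17+8+14+20+35+34 = 128
W → H → R → Q → M → X → W: 17+16+35+29+14+19 = 130
W → H → R → Q → X → M → W: 17+16+35+15+14+25 = 122
… (46 more)
W → Q → X → M → H → R → W: 34+15+14+8+16+1 = 88  ← best
The minimum is 88.
One optimal route: W → Q → X → M → H → R → W (or its reverse).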